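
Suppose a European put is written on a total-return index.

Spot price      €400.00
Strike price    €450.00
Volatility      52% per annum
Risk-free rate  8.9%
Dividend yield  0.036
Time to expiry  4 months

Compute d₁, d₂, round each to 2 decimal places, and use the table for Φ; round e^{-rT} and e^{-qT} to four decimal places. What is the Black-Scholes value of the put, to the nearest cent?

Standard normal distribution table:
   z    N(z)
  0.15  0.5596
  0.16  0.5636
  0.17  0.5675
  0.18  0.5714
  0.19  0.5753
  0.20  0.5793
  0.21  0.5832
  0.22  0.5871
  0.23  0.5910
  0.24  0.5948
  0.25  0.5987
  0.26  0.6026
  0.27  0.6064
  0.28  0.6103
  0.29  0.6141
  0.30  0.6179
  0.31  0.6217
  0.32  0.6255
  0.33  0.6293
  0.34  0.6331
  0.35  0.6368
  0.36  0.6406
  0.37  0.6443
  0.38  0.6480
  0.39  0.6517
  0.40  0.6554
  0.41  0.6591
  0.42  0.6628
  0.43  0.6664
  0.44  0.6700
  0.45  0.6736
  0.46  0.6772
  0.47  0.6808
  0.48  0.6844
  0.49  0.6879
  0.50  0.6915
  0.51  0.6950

€73.15

σ√T = 0.52·√0.3333 = 0.3002
d₁ = [ln(400/450) + (0.089 − 0.036 + ½·0.52²)·0.3333] / (σ√T) = (-0.1178 + 0.0627) / 0.3002 = -0.1834 ≈ -0.18
d₂ = -0.1834 − 0.3002 = -0.4836 ≈ -0.48
exp(−qT) = exp(−0.036·0.3333) = 0.9881;  exp(−rT) = exp(−0.089·0.3333) = 0.9708
N(−d₂) = N(0.48) = 0.6844;  N(−d₁) = N(0.18) = 0.5714
P = 450·0.9708·0.6844 − 400·0.9881·0.5714 = 298.9870 − 225.8401 = 73.1468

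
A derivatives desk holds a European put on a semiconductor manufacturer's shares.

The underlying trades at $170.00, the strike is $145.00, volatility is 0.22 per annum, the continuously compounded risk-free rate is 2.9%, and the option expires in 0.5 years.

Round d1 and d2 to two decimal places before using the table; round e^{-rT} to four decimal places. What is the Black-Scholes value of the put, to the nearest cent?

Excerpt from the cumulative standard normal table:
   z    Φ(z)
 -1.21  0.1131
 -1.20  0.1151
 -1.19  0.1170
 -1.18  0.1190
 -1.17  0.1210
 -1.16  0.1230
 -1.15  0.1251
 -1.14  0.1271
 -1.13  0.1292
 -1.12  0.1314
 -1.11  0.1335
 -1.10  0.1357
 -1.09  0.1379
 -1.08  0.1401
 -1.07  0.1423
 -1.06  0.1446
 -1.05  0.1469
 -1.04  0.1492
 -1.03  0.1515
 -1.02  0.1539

T = 0.5;  σ√T = 0.1556
d₁ = [ln(170/145) + (0.029 + ½·0.22²)·0.5] / (σ√T) = (0.1591 + 0.0266) / 0.1556 = 1.1935 ⇒ 1.19
d₂ = 1.1935 − 0.1556 = 1.0379 ⇒ 1.04
e^(−rT) = e^(−0.029·0.5) = 0.9856
N(−d₂) = N(-1.04) = 0.1492;  N(−d₁) = N(-1.19) = 0.1170
P = 145·0.9856·0.1492 − 170·0.1170 = 21.3225 − 19.8900 = 1.4325

$1.43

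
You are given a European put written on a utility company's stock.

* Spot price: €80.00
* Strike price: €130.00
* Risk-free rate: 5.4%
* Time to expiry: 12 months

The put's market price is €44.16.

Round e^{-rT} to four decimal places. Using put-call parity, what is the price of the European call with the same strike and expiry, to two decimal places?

€1.00

exp(−rT) = exp(−0.054·1) = 0.9474
Put-call parity: C − P = S − K·e^(−rT) = 80 − 130·0.9474 = 80 − 123.1620 = -43.1620
C = P + (C − P) = 44.16 + (-43.1620) = 0.9980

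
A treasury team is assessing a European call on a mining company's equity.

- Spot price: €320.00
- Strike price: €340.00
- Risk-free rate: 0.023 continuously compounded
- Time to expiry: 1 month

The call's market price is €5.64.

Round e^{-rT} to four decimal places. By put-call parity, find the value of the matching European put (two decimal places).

€24.99

e^(−rT) = e^(−0.023·0.08333) = 0.9981
Put-call parity: C − P = S − K·e^(−rT) = 320 − 340·0.9981 = 320 − 339.3540 = -19.3540
P = C − (C − P) = 5.64 − (-19.3540) = 24.9940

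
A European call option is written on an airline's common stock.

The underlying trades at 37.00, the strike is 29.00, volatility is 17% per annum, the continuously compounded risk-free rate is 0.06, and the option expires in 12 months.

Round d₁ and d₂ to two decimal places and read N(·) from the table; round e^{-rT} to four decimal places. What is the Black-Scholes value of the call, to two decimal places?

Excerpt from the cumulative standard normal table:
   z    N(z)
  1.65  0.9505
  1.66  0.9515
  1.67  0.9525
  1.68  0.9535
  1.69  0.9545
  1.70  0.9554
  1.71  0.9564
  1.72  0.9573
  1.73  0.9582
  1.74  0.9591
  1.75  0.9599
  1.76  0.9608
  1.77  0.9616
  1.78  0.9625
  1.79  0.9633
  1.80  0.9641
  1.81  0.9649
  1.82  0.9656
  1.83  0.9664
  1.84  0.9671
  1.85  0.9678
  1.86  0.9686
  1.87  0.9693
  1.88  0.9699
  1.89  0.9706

σ√T = 0.17·√1 = 0.1700
d₁ = [ln(37/29) + (0.06 + ½·0.17²)·1] / (σ√T) = (0.2436 + 0.0745) / 0.1700 = 1.8710 which rounds to 1.87
d₂ = 1.8710 − 0.1700 = 1.7010 which rounds to 1.70
exp(−rT) = exp(−0.06·1) = 0.9418
N(d₁) = N(1.87) = 0.9693;  N(d₂) = N(1.70) = 0.9554
C = 37·0.9693 − 29·0.9418·0.9554 = 35.8641 − 26.0941 = 9.7700

9.77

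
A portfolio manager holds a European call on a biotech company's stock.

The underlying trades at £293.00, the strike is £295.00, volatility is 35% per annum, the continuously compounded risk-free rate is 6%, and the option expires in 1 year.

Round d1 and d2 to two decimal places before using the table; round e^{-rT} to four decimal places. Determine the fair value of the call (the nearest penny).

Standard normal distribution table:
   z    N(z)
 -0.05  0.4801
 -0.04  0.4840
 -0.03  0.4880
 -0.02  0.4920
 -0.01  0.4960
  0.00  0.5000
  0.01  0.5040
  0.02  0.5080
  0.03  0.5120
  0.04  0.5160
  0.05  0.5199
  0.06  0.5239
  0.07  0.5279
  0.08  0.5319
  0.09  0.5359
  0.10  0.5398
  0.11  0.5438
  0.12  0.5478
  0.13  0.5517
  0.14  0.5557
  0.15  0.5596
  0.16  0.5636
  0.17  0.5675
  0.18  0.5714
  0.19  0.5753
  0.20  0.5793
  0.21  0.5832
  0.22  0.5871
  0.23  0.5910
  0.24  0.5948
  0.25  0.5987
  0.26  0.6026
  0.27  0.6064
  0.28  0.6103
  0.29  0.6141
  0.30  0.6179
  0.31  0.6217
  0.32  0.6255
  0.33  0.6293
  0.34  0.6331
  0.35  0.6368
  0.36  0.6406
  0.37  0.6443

σ√T = 0.35 × 1.0000 = 0.3500
d₁ = [ln(293/295) + (0.06 + 0.35²/2)·1] / 0.3500 = [-0.0068 + 0.1212] / 0.3500 = 0.3270 → 0.33
d₂ = d₁ − σ√T = 0.3270 − 0.3500 = -0.0230 → -0.02
exp(−rT) = exp(−0.06·1) = 0.9418
N(d₁) = N(0.33) = 0.6293;  N(d₂) = N(-0.02) = 0.4920
C = 293·0.6293 − 295·0.9418·0.4920 = 184.3849 − 136.6929 = 47.6920

£47.69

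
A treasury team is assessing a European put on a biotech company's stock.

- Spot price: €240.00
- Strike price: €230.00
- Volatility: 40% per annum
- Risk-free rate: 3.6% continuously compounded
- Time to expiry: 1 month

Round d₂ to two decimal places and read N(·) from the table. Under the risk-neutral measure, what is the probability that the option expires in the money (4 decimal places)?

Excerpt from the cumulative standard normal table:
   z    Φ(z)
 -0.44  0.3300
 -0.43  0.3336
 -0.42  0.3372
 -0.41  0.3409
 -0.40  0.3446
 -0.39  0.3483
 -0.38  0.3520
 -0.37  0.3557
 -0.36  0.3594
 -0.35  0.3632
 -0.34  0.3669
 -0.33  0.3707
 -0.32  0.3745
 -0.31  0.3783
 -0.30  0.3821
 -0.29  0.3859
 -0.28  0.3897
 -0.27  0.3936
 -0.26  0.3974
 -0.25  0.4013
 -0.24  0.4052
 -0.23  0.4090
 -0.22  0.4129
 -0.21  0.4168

σ√T = 0.4·√0.08333 = 0.1155
d₁ = [ln(240/230) + (0.036 + ½·0.4²)·0.08333] / (σ√T) = (0.0426 + 0.0097) / 0.1155 = 0.4523 → 0.45
d₂ = 0.4523 − 0.1155 = 0.3368 → 0.34
Pr(exercise) under Q = N(−d₂) = N(-0.34) = 0.3669

0.3669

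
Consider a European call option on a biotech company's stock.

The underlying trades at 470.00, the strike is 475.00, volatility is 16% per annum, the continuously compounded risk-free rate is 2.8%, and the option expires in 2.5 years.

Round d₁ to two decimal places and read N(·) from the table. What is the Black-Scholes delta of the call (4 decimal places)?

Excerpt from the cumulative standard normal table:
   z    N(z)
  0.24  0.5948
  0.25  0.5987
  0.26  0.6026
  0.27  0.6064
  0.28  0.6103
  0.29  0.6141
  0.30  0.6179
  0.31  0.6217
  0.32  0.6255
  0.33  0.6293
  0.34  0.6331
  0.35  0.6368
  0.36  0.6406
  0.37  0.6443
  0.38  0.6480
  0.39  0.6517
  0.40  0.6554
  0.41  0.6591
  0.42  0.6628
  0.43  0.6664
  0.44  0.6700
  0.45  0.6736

0.6406

T = 2.5;  σ√T = 0.2530
d₁ = [ln(470/475) + (0.028 + 0.16²/2)·2.5] / 0.2530 = [-0.0106 + 0.1020] / 0.2530 = 0.3614 which rounds to 0.36
N(d₁) = N(0.36) = 0.6406
Δ_call = N(d₁) = 0.6406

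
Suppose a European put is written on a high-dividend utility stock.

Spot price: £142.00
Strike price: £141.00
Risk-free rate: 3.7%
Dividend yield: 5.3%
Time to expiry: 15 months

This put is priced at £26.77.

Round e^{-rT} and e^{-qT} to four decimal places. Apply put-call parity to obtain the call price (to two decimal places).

exp(−qT) = exp(−0.053·1.25) = 0.9359;  exp(−rT) = exp(−0.037·1.25) = 0.9548
Put-call parity: C − P = S·e^(−qT) − K·e^(−rT) = 142·0.9359 − 141·0.9548 = 132.8978 − 134.6268 = -1.7290
C = P + (C − P) = 26.77 + (-1.7290) = 25.0410

£25.04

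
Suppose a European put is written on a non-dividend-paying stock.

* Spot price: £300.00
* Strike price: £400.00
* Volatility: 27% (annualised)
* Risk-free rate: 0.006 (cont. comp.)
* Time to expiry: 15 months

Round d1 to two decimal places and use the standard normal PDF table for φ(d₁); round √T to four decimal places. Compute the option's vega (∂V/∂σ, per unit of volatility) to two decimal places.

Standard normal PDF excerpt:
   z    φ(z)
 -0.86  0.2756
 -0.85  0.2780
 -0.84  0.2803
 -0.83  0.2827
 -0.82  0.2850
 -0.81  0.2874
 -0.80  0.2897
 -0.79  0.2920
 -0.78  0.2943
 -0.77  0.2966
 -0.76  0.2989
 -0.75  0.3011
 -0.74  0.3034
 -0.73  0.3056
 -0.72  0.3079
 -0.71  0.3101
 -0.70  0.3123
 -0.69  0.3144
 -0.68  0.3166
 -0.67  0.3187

98.71

σ√T = 0.27 × 1.1180 = 0.3019
ln(S/K) + (r + σ²/2)T = ln(300/400) + (0.006 + 0.27²/2)·1.25 = -0.2877 + 0.0531 = -0.2346
d₁ = -0.2346 / 0.3019 = -0.7772 which rounds to -0.78
√T = √1.25 = 1.1180
φ(d₁) = φ(-0.78) = 0.2943
vega = S·φ(d₁)·√T = 300·0.2943·1.1180 = 98.7082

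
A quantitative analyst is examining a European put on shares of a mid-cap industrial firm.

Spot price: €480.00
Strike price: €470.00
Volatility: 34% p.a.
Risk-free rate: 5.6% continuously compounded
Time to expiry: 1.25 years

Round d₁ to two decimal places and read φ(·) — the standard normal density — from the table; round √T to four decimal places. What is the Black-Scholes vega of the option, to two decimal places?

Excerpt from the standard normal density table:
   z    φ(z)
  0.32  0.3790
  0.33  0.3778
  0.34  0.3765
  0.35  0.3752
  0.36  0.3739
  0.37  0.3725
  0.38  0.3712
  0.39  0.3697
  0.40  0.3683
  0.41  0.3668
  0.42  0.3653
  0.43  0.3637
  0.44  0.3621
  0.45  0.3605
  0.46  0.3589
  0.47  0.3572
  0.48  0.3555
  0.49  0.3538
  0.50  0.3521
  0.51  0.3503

195.18

σ√T = 0.34 × 1.1180 = 0.3801
d₁ = [ln(480/470) + (0.056 + ½·0.34²)·1.25] / (σ√T) = (0.0211 + 0.1423) / 0.3801 = 0.4296 which rounds to 0.43
√T = √1.25 = 1.1180
φ(d₁) = φ(0.43) = 0.3637
vega = S·φ(d₁)·√T = 480·0.3637·1.1180 = 195.1760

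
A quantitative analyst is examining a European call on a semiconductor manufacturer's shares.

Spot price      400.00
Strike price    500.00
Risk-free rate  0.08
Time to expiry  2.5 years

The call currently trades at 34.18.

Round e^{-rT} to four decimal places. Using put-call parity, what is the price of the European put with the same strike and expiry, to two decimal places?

exp(−rT) = exp(−0.08·2.5) = 0.8187
Put-call parity: C − P = S − K·e^(−rT) = 400 − 500·0.8187 = 400 − 409.3500 = -9.3500
P = C − (C − P) = 34.18 − (-9.3500) = 43.5300

43.53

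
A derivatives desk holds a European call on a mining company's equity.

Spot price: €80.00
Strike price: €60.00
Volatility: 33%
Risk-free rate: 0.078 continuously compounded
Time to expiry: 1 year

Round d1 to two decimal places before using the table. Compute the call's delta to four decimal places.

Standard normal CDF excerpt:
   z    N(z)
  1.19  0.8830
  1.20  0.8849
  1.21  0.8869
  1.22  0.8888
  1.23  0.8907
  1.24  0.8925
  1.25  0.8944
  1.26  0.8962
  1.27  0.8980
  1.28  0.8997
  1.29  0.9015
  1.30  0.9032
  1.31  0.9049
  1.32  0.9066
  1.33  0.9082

0.8980

σ√T = 0.33·√1 = 0.3300
d₁ = [ln(80/60) + (0.078 + 0.33²/2)·1] / 0.3300 = [0.2877 + 0.1325] / 0.3300 = 1.2731 which rounds to 1.27
N(d₁) = N(1.27) = 0.8980
Δ_call = N(d₁) = 0.8980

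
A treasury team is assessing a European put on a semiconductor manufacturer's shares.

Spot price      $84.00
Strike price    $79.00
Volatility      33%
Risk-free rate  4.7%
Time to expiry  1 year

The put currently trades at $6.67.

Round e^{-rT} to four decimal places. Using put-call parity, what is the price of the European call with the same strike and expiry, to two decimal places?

e^(−rT) = e^(−0.047·1) = 0.9541
Put-call parity: C − P = S − K·e^(−rT) = 84 − 79·0.9541 = 84 − 75.3739 = 8.6261
C = P + (C − P) = 6.67 + (8.6261) = 15.2961

$15.30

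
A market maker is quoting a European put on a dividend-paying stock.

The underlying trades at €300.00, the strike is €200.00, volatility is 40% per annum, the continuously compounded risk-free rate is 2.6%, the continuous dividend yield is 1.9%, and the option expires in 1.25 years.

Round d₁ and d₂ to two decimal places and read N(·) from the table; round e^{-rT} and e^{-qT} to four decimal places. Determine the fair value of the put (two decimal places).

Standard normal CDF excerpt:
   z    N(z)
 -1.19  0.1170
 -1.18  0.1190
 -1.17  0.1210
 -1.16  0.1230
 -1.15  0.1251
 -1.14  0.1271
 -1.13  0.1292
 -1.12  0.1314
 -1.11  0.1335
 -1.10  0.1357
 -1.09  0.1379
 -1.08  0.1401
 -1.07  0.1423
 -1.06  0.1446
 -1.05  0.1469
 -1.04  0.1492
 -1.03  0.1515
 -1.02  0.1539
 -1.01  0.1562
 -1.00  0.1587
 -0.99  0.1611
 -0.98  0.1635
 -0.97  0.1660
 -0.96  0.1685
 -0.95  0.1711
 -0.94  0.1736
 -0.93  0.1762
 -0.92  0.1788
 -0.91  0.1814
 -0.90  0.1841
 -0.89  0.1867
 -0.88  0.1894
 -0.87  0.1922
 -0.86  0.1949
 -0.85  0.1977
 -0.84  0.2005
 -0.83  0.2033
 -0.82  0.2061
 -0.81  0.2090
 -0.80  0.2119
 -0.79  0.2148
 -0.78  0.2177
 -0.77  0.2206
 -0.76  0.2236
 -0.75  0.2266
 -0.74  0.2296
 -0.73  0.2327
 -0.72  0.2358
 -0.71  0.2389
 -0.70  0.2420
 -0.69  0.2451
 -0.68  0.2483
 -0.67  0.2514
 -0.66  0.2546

σ√T = 0.4 × 1.1180 = 0.4472
ln(S/K) + (r − q + σ²/2)T = ln(300/200) + (0.026 − 0.019 + 0.4²/2)·1.25 = 0.4055 + 0.1088 = 0.5142
d₁ = 0.5142 / 0.4472 = 1.1498 ⇒ 1.15
d₂ = d₁ − σ√T = 1.1498 − 0.4472 = 0.7026 ⇒ 0.70
e^(−qT) = e^(−0.019·1.25) = 0.9765;  e^(−rT) = e^(−0.026·1.25) = 0.9680
N(−d₂) = N(-0.70) = 0.2420;  N(−d₁) = N(-1.15) = 0.1251
P = 200·0.9680·0.2420 − 300·0.9765·0.1251 = 46.8512 − 36.6480 = 10.2032

€10.20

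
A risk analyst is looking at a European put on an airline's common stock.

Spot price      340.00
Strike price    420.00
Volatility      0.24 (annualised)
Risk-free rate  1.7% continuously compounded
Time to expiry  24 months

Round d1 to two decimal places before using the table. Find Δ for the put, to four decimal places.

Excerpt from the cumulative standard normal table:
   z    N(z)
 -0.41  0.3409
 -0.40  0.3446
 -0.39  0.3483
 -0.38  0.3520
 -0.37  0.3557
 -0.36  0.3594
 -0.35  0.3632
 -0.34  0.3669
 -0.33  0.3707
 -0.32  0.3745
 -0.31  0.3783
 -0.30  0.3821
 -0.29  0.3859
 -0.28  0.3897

-0.6368

σ√T = 0.24 × 1.4142 = 0.3394
d₁ = [ln(340/420) + (0.017 + ½·0.24²)·2] / (σ√T) = (-0.2113 + 0.0916) / 0.3394 = -0.3527 ⇒ -0.35
N(d₁) = N(-0.35) = 0.3632
Δ_put = N(d₁) − 1 = 0.3632 − 1 = -0.6368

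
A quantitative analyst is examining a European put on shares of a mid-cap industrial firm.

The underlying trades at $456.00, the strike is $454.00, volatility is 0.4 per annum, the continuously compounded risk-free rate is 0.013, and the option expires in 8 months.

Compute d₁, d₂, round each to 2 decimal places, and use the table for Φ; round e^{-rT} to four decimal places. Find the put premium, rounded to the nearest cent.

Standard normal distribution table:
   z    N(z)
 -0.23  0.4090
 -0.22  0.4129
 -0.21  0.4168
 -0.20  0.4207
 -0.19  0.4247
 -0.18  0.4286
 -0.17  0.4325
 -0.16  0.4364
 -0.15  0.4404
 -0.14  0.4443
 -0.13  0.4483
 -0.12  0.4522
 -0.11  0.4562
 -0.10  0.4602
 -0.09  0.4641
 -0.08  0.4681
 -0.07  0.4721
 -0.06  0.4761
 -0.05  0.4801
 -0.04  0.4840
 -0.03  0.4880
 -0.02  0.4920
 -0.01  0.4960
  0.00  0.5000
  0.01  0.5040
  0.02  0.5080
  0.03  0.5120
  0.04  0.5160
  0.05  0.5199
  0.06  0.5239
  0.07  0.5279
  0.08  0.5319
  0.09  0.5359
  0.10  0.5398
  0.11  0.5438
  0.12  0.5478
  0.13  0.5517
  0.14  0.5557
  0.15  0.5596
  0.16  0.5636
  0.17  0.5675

$54.72

T = 0.6667;  σ√T = 0.3266
d₁ = [ln(456/454) + (0.013 + 0.4²/2)·0.6667] / 0.3266 = [0.0044 + 0.0620] / 0.3266 = 0.2033 which rounds to 0.20
d₂ = d₁ − σ√T = 0.2033 − 0.3266 = -0.1233 which rounds to -0.12
e^(−rT) = e^(−0.013·0.6667) = 0.9914
N(−d₂) = N(0.12) = 0.5478;  N(−d₁) = N(-0.20) = 0.4207
P = 454·0.9914·0.5478 − 456·0.4207 = 246.5624 − 191.8392 = 54.7232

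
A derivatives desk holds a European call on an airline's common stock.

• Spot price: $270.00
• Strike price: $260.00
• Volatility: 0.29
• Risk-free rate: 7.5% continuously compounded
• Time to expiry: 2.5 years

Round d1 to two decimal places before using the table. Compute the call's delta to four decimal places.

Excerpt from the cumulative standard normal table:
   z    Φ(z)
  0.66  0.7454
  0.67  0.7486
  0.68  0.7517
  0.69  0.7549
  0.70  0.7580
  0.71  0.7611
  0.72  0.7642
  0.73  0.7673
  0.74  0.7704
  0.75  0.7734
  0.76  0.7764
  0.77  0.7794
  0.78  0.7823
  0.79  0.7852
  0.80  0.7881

0.7642

σ√T = 0.29·√2.5 = 0.4585
d₁ = [ln(270/260) + (0.075 + ½·0.29²)·2.5] / (σ√T) = (0.0377 + 0.2926) / 0.4585 = 0.7205 which rounds to 0.72
N(d₁) = N(0.72) = 0.7642
Δ_call = N(d₁) = 0.7642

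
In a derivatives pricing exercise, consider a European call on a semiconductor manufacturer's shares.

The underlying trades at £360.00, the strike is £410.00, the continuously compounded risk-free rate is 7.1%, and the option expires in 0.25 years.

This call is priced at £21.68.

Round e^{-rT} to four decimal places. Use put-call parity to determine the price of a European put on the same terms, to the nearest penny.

exp(−rT) = exp(−0.071·0.25) = 0.9824
Put-call parity: C − P = S − K·e^(−rT) = 360 − 410·0.9824 = 360 − 402.7840 = -42.7840
P = C − (C − P) = 21.68 − (-42.7840) = 64.4640

£64.46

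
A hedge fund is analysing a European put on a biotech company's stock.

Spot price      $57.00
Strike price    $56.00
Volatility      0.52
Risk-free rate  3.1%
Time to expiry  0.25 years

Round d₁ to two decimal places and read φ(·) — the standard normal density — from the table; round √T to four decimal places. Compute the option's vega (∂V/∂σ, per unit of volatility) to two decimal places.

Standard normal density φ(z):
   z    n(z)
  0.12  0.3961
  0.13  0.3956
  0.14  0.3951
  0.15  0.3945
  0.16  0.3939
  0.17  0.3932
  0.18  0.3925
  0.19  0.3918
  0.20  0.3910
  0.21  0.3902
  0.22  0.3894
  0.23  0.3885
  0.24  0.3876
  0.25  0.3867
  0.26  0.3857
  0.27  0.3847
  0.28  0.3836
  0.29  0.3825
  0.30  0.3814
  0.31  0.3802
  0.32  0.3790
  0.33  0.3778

11.07

σ√T = 0.52 × 0.5000 = 0.2600
d₁ = [ln(57/56) + (0.031 + 0.52²/2)·0.25] / 0.2600 = [0.0177 + 0.0416] / 0.2600 = 0.2279 → 0.23
√T = √0.25 = 0.5000
φ(d₁) = φ(0.23) = 0.3885
vega = S·φ(d₁)·√T = 57·0.3885·0.5000 = 11.0723
(Vega is the same for a European call and put with the same parameters.)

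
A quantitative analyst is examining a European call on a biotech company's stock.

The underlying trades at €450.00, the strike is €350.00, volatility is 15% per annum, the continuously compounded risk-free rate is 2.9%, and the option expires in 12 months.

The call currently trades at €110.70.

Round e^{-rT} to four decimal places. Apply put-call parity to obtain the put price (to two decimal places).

€0.69

e^(−rT) = e^(−0.029·1) = 0.9714
Put-call parity: C − P = S − K·e^(−rT) = 450 − 350·0.9714 = 450 − 339.9900 = 110.0100
P = C − (C − P) = 110.70 − (110.0100) = 0.6900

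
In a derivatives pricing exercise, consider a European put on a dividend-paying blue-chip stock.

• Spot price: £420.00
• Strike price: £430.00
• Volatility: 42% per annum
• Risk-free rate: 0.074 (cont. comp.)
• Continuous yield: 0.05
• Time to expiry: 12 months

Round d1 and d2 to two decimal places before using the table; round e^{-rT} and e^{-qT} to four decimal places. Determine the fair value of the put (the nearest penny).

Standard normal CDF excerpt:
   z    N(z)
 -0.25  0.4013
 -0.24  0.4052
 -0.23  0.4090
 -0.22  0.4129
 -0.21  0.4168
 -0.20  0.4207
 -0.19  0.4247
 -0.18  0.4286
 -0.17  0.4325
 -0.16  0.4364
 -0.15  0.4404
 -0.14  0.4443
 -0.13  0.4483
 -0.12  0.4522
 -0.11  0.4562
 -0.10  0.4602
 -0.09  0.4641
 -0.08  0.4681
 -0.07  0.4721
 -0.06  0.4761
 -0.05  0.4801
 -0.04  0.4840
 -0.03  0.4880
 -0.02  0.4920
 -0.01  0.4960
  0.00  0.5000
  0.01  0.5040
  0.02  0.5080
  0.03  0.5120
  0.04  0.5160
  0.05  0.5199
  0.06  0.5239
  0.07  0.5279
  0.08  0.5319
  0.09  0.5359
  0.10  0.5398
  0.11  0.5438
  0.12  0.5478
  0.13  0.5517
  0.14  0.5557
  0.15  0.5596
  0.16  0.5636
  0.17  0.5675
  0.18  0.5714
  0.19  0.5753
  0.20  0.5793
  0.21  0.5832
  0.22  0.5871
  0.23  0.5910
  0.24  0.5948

T = 1;  σ√T = 0.4200
d₁ = [ln(420/430) + (0.074 − 0.05 + ½·0.42²)·1] / (σ√T) = (-0.0235 + 0.1122) / 0.4200 = 0.2111 which rounds to 0.21
d₂ = 0.2111 − 0.4200 = -0.2089 which rounds to -0.21
e^(−qT) = e^(−0.05·1) = 0.9512;  e^(−rT) = e^(−0.074·1) = 0.9287
N(−d₂) = N(0.21) = 0.5832;  N(−d₁) = N(-0.21) = 0.4168
P = 430·0.9287·0.5832 − 420·0.9512·0.4168 = 232.8957 − 166.5133 = 66.3824

£66.38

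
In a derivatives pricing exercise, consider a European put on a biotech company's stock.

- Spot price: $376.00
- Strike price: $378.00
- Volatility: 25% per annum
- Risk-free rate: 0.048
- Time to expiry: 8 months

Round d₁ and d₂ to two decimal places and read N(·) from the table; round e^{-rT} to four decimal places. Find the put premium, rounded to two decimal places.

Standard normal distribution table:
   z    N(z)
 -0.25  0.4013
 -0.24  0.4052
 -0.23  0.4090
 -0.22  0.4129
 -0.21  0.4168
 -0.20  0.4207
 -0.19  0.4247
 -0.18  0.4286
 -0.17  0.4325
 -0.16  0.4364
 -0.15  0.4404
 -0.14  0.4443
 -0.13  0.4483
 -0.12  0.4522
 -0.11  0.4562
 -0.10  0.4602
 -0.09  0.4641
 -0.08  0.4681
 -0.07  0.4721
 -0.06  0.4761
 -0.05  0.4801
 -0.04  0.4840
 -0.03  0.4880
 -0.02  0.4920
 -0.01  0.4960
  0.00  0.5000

T = 0.6667;  σ√T = 0.2041
ln(S/K) + (r + σ²/2)T = ln(376/378) + (0.048 + 0.25²/2)·0.6667 = -0.0053 + 0.0528 = 0.0475
d₁ = 0.0475 / 0.2041 = 0.2328 which rounds to 0.23
d₂ = d₁ − σ√T = 0.2328 − 0.2041 = 0.0287 which rounds to 0.03
e^(−rT) = e^(−0.048·0.6667) = 0.9685
N(−d₂) = N(-0.03) = 0.4880;  N(−d₁) = N(-0.23) = 0.4090
P = 378·0.9685·0.4880 − 376·0.4090 = 178.6534 − 153.7840 = 24.8694

$24.87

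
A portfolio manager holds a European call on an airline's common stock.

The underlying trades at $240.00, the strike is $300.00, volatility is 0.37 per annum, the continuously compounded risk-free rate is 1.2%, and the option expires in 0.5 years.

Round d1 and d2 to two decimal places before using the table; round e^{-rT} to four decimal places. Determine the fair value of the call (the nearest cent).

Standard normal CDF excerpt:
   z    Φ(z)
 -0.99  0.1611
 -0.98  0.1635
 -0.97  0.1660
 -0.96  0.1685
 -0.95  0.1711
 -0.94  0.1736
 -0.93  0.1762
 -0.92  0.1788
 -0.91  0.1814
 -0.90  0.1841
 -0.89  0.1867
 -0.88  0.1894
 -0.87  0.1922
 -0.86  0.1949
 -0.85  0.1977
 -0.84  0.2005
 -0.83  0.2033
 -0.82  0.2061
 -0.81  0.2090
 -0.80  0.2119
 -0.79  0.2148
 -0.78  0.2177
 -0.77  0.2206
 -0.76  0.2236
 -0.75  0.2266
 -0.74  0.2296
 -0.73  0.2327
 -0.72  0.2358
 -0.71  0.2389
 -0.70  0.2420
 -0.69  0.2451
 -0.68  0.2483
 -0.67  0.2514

$7.83

T = 0.5;  σ√T = 0.2616
d₁ = [ln(240/300) + (0.012 + ½·0.37²)·0.5] / (σ√T) = (-0.2231 + 0.0402) / 0.2616 = -0.6992 ⇒ -0.70
d₂ = -0.6992 − 0.2616 = -0.9608 ⇒ -0.96
exp(−rT) = exp(−0.012·0.5) = 0.9940
N(d₁) = N(-0.70) = 0.2420;  N(d₂) = N(-0.96) = 0.1685
C = 240·0.2420 − 300·0.9940·0.1685 = 58.0800 − 50.2467 = 7.8333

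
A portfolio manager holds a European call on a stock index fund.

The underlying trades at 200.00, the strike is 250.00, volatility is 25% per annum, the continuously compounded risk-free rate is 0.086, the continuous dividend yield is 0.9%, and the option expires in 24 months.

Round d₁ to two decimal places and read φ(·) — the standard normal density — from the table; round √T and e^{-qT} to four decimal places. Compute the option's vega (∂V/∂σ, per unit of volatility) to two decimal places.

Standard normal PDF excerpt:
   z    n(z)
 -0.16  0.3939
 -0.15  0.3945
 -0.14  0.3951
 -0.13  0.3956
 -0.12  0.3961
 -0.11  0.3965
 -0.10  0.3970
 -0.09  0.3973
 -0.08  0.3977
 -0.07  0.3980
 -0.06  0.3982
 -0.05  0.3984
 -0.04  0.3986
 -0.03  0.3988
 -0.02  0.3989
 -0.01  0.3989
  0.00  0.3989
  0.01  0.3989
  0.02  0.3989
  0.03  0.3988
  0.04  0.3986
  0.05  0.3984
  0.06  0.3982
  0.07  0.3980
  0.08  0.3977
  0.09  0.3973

T = 2;  σ√T = 0.3536
d₁ = [ln(200/250) + (0.086 − 0.009 + ½·0.25²)·2] / (σ√T) = (-0.2231 + 0.2165) / 0.3536 = -0.0188 ≈ -0.02
√T = √2 = 1.4142
φ(d₁) = φ(-0.02) = 0.3989
e^(−qT) = e^(−0.009·2) = 0.9822
vega = S·e^(−qT)·φ(d₁)·√T = 200·0.9822·0.3989·1.4142 = 110.8166
(The put has the same vega.)

110.82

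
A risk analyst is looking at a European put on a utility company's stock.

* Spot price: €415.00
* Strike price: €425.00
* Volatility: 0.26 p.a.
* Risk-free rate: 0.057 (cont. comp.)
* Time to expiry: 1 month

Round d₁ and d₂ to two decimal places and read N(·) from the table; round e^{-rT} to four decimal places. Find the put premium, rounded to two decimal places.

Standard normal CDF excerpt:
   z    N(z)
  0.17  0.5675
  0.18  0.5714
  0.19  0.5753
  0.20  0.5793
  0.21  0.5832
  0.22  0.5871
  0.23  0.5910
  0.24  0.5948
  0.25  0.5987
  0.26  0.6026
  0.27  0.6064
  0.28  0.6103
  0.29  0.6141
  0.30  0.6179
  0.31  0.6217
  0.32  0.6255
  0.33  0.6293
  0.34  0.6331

€16.12

σ√T = 0.26 × 0.2887 = 0.0751
d₁ = [ln(415/425) + (0.057 + 0.26²/2)·0.08333] / 0.0751 = [-0.0238 + 0.0076] / 0.0751 = -0.2164 ≈ -0.22
d₂ = d₁ − σ√T = -0.2164 − 0.0751 = -0.2915 ≈ -0.29
e^(−rT) = e^(−0.057·0.08333) = 0.9953
P = 425·0.9953·N(0.29) − 415·N(0.22) = 425·0.9953·0.6141 − 415·0.5871 = 259.7658 − 243.6465 = 16.1193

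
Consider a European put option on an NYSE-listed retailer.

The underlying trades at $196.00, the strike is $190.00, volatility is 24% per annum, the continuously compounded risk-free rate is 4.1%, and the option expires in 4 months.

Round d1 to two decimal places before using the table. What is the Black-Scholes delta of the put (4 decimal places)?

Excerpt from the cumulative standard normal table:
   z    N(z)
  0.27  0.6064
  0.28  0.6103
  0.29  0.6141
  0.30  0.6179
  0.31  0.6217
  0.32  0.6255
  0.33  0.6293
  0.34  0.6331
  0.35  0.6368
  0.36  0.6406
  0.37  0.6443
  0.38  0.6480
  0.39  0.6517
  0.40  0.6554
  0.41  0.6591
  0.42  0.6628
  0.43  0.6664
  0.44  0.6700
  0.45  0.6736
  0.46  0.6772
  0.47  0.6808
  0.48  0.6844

σ√T = 0.24·√0.3333 = 0.1386
d₁ = [ln(196/190) + (0.041 + 0.24²/2)·0.3333] / 0.1386 = [0.0311 + 0.0233] / 0.1386 = 0.3923 → 0.39
N(d₁) = N(0.39) = 0.6517
Δ_put = N(d₁) − 1 = 0.6517 − 1 = -0.3483

-0.3483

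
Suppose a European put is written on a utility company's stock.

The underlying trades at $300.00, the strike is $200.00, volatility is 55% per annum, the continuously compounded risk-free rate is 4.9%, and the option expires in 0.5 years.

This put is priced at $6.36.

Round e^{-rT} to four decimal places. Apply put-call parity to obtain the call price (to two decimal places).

exp(−rT) = exp(−0.049·0.5) = 0.9758
Put-call parity: C − P = S − K·e^(−rT) = 300 − 200·0.9758 = 300 − 195.1600 = 104.8400
C = P + (C − P) = 6.36 + (104.8400) = 111.2000

$111.20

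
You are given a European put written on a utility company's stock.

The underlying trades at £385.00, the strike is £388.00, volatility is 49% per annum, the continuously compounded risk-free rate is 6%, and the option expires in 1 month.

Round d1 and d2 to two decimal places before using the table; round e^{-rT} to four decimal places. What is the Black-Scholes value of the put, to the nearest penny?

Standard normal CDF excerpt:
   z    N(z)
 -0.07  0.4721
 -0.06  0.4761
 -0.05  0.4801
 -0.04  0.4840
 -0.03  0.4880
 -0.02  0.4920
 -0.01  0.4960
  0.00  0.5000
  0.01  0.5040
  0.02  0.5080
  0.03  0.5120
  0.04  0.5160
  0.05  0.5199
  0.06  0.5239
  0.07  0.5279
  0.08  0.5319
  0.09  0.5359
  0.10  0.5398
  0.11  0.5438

£22.05

σ√T = 0.49 × 0.2887 = 0.1415
ln(S/K) + (r + σ²/2)T = ln(385/388) + (0.06 + 0.49²/2)·0.08333 = -0.0078 + 0.0150 = 0.0072
d₁ = 0.0072 / 0.1415 = 0.0512 → 0.05
d₂ = d₁ − σ√T = 0.0512 − 0.1415 = -0.0903 → -0.09
exp(−rT) = exp(−0.06·0.08333) = 0.9950
N(−d₂) = N(0.09) = 0.5359;  N(−d₁) = N(-0.05) = 0.4801
P = 388·0.9950·0.5359 − 385·0.4801 = 206.8896 − 184.8385 = 22.0511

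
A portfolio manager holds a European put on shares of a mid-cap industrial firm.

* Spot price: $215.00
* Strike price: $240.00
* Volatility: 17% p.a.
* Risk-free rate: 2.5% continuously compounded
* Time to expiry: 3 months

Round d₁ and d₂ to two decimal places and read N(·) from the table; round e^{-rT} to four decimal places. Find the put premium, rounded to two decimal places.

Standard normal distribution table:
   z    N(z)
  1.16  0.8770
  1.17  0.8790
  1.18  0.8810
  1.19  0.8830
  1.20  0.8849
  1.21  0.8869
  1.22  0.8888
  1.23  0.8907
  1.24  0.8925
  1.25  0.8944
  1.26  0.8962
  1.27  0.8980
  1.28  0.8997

σ√T = 0.17·√0.25 = 0.0850
ln(S/K) + (r + σ²/2)T = ln(215/240) + (0.025 + 0.17²/2)·0.25 = -0.1100 + 0.0099 = -0.1001
d₁ = -0.1001 / 0.0850 = -1.1781 ⇒ -1.18
d₂ = d₁ − σ√T = -1.1781 − 0.0850 = -1.2631 ⇒ -1.26
e^(−rT) = e^(−0.025·0.25) = 0.9938
N(−d₂) = N(1.26) = 0.8962;  N(−d₁) = N(1.18) = 0.8810
P = 240·0.9938·0.8962 − 215·0.8810 = 213.7545 − 189.4150 = 24.3395

$24.34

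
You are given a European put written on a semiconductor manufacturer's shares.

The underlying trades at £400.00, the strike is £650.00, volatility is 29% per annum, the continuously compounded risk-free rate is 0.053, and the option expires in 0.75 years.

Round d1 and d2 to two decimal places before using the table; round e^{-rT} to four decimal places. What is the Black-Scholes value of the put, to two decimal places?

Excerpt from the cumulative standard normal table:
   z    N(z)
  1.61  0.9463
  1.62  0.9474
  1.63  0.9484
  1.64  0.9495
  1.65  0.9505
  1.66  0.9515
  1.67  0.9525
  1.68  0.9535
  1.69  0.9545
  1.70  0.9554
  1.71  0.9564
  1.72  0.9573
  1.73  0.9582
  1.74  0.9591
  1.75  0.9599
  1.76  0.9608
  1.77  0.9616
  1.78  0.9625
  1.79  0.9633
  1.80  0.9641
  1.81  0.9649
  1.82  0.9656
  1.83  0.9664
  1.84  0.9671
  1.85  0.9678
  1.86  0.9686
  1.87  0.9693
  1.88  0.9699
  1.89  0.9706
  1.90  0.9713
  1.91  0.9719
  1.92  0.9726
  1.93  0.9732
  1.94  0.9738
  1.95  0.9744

£226.52

σ√T = 0.29 × 0.8660 = 0.2511
ln(S/K) + (r + σ²/2)T = ln(400/650) + (0.053 + 0.29²/2)·0.75 = -0.4855 + 0.0713 = -0.4142
d₁ = -0.4142 / 0.2511 = -1.6493 → -1.65
d₂ = d₁ − σ√T = -1.6493 − 0.2511 = -1.9005 → -1.90
exp(−rT) = exp(−0.053·0.75) = 0.9610
P = 650·0.9610·N(1.90) − 400·N(1.65) = 650·0.9610·0.9713 − 400·0.9505 = 606.7225 − 380.2000 = 226.5225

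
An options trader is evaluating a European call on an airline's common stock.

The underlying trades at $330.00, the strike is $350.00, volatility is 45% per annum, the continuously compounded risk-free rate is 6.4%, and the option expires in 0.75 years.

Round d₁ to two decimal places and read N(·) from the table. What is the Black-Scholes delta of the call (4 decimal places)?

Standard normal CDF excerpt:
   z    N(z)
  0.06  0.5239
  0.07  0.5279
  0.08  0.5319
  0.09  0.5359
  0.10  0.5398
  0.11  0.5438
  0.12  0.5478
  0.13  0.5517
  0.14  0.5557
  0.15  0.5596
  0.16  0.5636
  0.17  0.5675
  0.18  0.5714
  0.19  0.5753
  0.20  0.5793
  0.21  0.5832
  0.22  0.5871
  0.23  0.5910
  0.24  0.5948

0.5675

T = 0.75;  σ√T = 0.3897
d₁ = [ln(330/350) + (0.064 + 0.45²/2)·0.75] / 0.3897 = [-0.0588 + 0.1239] / 0.3897 = 0.1670 → 0.17
N(d₁) = N(0.17) = 0.5675
Δ_call = N(d₁) = 0.5675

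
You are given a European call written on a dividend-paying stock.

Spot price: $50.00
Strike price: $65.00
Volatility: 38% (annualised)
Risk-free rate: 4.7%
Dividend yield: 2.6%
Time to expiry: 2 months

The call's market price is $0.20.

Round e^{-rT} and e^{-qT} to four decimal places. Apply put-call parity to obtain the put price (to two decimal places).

e^(−qT) = e^(−0.026·0.1667) = 0.9957;  e^(−rT) = e^(−0.047·0.1667) = 0.9922
Put-call parity: C − P = S·e^(−qT) − K·e^(−rT) = 50·0.9957 − 65·0.9922 = 49.7850 − 64.4930 = -14.7080
P = C − (C − P) = 0.20 − (-14.7080) = 14.9080

$14.91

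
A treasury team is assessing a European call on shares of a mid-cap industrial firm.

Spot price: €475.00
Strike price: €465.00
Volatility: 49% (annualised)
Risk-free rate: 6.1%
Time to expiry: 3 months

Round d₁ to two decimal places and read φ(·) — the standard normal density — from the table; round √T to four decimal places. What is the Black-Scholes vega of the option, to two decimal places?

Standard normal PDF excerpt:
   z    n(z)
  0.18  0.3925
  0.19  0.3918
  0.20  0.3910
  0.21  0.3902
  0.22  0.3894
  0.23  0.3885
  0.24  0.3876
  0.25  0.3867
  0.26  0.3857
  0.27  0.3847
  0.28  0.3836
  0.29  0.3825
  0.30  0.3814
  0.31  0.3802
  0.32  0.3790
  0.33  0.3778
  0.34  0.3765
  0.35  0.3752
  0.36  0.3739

91.37

T = 0.25;  σ√T = 0.2450
d₁ = [ln(475/465) + (0.061 + 0.49²/2)·0.25] / 0.2450 = [0.0213 + 0.0453] / 0.2450 = 0.2716 ≈ 0.27
√T = √0.25 = 0.5000
φ(d₁) = φ(0.27) = 0.3847
vega = S·φ(d₁)·√T = 475·0.3847·0.5000 = 91.3662
(The put has the same vega.)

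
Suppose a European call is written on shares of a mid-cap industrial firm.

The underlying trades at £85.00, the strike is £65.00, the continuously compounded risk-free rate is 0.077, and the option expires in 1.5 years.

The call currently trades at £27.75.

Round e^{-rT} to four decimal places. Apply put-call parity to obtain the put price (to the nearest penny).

£0.66

e^(−rT) = e^(−0.077·1.5) = 0.8909
Put-call parity: C − P = S − K·e^(−rT) = 85 − 65·0.8909 = 85 − 57.9085 = 27.0915
P = C − (C − P) = 27.75 − (27.0915) = 0.6585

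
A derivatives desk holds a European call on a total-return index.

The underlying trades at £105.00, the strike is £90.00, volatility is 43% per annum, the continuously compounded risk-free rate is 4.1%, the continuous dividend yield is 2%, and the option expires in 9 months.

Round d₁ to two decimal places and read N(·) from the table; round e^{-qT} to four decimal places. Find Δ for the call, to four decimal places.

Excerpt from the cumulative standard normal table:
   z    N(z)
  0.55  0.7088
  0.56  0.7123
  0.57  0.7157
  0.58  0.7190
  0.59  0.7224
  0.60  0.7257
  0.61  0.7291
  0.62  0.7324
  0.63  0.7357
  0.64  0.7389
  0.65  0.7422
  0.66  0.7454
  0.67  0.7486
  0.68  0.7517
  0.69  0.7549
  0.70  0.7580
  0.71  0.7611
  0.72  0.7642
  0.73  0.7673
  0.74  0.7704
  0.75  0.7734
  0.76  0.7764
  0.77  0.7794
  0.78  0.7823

σ√T = 0.43 × 0.8660 = 0.3724
ln(S/K) + (r − q + σ²/2)T = ln(105/90) + (0.041 − 0.02 + 0.43²/2)·0.75 = 0.1542 + 0.0851 = 0.2392
d₁ = 0.2392 / 0.3724 = 0.6424 ≈ 0.64
N(d₁) = N(0.64) = 0.7389
Δ_call = e^(−qT)·N(d₁) = 0.9851·0.7389 = 0.7279

0.7279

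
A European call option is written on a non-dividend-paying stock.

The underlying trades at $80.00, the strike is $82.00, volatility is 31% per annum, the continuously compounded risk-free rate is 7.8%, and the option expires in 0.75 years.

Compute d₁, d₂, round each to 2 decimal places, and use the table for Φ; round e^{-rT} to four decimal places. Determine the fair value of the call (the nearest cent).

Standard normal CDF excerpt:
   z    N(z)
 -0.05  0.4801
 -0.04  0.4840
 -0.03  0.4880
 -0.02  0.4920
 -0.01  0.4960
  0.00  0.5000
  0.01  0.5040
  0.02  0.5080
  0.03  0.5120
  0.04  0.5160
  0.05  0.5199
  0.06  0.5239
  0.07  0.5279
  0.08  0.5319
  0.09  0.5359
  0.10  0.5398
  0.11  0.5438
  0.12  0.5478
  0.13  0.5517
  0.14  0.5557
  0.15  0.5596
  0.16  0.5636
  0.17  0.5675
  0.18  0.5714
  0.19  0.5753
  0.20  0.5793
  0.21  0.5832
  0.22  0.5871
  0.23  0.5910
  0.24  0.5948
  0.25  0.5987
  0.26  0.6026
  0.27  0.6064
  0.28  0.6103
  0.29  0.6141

σ√T = 0.31 × 0.8660 = 0.2685
d₁ = [ln(80/82) + (0.078 + ½·0.31²)·0.75] / (σ√T) = (-0.0247 + 0.0945) / 0.2685 = 0.2602 → 0.26
d₂ = 0.2602 − 0.2685 = -0.0083 → -0.01
exp(−rT) = exp(−0.078·0.75) = 0.9432
N(d₁) = N(0.26) = 0.6026;  N(d₂) = N(-0.01) = 0.4960
C = 80·0.6026 − 82·0.9432·0.4960 = 48.2080 − 38.3618 = 9.8462

$9.85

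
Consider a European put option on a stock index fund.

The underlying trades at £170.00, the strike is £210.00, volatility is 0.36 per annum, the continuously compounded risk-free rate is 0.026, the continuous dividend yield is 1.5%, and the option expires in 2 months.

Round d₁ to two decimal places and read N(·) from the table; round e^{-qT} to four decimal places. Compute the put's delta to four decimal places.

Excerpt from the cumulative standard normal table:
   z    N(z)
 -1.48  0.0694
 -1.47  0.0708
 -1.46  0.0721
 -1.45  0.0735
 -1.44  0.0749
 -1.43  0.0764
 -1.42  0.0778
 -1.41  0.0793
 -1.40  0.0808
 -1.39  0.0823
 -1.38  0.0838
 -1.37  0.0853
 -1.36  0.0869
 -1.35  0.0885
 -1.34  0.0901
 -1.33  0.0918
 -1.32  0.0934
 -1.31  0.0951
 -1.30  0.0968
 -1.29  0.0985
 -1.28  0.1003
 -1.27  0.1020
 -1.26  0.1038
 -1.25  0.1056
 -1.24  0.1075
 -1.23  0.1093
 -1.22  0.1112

T = 0.1667;  σ√T = 0.1470
d₁ = [ln(170/210) + (0.026 − 0.015 + 0.36²/2)·0.1667] / 0.1470 = [-0.2113 + 0.0126] / 0.1470 = -1.3518 which rounds to -1.35
N(d₁) = N(-1.35) = 0.0885
Δ_put = e^(−qT)·(N(d₁) − 1) = 0.9975·(0.0885 − 1) = -0.9092

-0.9092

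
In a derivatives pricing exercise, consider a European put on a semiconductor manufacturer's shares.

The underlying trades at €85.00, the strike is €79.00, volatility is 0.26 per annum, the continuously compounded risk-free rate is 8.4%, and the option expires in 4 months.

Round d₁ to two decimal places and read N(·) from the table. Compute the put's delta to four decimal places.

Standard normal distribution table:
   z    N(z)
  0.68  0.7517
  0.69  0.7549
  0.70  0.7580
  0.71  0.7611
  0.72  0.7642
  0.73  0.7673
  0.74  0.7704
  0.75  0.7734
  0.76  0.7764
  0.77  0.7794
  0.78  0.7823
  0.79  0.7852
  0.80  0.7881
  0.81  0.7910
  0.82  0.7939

-0.2266

σ√T = 0.26·√0.3333 = 0.1501
d₁ = [ln(85/79) + (0.084 + 0.26²/2)·0.3333] / 0.1501 = [0.0732 + 0.0393] / 0.1501 = 0.7492 → 0.75
N(d₁) = N(0.75) = 0.7734
Δ_put = N(d₁) − 1 = 0.7734 − 1 = -0.2266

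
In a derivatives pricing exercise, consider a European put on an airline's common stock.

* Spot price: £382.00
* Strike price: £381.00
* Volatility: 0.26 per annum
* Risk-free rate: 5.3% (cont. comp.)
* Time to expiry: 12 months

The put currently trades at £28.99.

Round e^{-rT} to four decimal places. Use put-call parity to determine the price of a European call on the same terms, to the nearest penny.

e^(−rT) = e^(−0.053·1) = 0.9484
Put-call parity: C − P = S − K·e^(−rT) = 382 − 381·0.9484 = 382 − 361.3404 = 20.6596
C = P + (C − P) = 28.99 + (20.6596) = 49.6496

£49.65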